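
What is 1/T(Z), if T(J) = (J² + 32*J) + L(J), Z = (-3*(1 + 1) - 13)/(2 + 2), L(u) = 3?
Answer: -16/2023 ≈ -0.0079090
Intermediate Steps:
Z = -19/4 (Z = (-3*2 - 13)/4 = (-6 - 13)*(¼) = -19*¼ = -19/4 ≈ -4.7500)
T(J) = 3 + J² + 32*J (T(J) = (J² + 32*J) + 3 = 3 + J² + 32*J)
1/T(Z) = 1/(3 + (-19/4)² + 32*(-19/4)) = 1/(3 + 361/16 - 152) = 1/(-2023/16) = -16/2023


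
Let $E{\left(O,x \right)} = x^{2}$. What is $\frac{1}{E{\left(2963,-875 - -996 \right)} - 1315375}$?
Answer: $- \frac{1}{1300734} \approx -7.688 \cdot 10^{-7}$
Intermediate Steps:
$\frac{1}{E{\left(2963,-875 - -996 \right)} - 1315375} = \frac{1}{\left(-875 - -996\right)^{2} - 1315375} = \frac{1}{\left(-875 + 996\right)^{2} - 1315375} = \frac{1}{121^{2} - 1315375} = \frac{1}{14641 - 1315375} = \frac{1}{-1300734} = - \frac{1}{1300734}$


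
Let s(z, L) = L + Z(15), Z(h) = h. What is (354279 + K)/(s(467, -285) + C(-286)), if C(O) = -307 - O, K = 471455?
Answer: -825734/291 ≈ -2837.6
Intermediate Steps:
s(z, L) = 15 + L (s(z, L) = L + 15 = 15 + L)
(354279 + K)/(s(467, -285) + C(-286)) = (354279 + 471455)/((15 - 285) + (-307 - 1*(-286))) = 825734/(-270 + (-307 + 286)) = 825734/(-270 - 21) = 825734/(-291) = 825734*(-1/291) = -825734/291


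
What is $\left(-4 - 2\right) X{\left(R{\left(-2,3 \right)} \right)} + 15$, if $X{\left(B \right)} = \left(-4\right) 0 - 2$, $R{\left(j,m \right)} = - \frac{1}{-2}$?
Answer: $27$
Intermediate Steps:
$R{\left(j,m \right)} = \frac{1}{2}$ ($R{\left(j,m \right)} = \left(-1\right) \left(- \frac{1}{2}\right) = \frac{1}{2}$)
$X{\left(B \right)} = -2$ ($X{\left(B \right)} = 0 - 2 = -2$)
$\left(-4 - 2\right) X{\left(R{\left(-2,3 \right)} \right)} + 15 = \left(-4 - 2\right) \left(-2\right) + 15 = \left(-6\right) \left(-2\right) + 15 = 12 + 15 = 27$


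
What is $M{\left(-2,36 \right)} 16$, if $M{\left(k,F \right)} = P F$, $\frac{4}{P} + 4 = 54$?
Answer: $\frac{1152}{25} \approx 46.08$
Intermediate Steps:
$P = \frac{2}{25}$ ($P = \frac{4}{-4 + 54} = \frac{4}{50} = 4 \cdot \frac{1}{50} = \frac{2}{25} \approx 0.08$)
$M{\left(k,F \right)} = \frac{2 F}{25}$
$M{\left(-2,36 \right)} 16 = \frac{2}{25} \cdot 36 \cdot 16 = \frac{72}{25} \cdot 16 = \frac{1152}{25}$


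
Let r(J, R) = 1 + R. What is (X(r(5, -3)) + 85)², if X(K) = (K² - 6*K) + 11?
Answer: 12544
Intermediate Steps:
X(K) = 11 + K² - 6*K
(X(r(5, -3)) + 85)² = ((11 + (1 - 3)² - 6*(1 - 3)) + 85)² = ((11 + (-2)² - 6*(-2)) + 85)² = ((11 + 4 + 12) + 85)² = (27 + 85)² = 112² = 12544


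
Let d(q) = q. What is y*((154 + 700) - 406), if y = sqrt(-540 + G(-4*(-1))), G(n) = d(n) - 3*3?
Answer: 448*I*sqrt(545) ≈ 10459.0*I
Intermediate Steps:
G(n) = -9 + n (G(n) = n - 3*3 = n - 9 = -9 + n)
y = I*sqrt(545) (y = sqrt(-540 + (-9 - 4*(-1))) = sqrt(-540 + (-9 + 4)) = sqrt(-540 - 5) = sqrt(-545) = I*sqrt(545) ≈ 23.345*I)
y*((154 + 700) - 406) = (I*sqrt(545))*((154 + 700) - 406) = (I*sqrt(545))*(854 - 406) = (I*sqrt(545))*448 = 448*I*sqrt(545)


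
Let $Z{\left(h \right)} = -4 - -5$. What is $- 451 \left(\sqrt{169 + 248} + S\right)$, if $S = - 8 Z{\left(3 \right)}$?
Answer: $3608 - 451 \sqrt{417} \approx -5601.7$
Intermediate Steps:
$Z{\left(h \right)} = 1$ ($Z{\left(h \right)} = -4 + 5 = 1$)
$S = -8$ ($S = \left(-8\right) 1 = -8$)
$- 451 \left(\sqrt{169 + 248} + S\right) = - 451 \left(\sqrt{169 + 248} - 8\right) = - 451 \left(\sqrt{417} - 8\right) = - 451 \left(-8 + \sqrt{417}\right) = 3608 - 451 \sqrt{417}$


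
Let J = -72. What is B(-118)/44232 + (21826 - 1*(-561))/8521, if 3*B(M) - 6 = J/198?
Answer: 16338923587/6218864388 ≈ 2.6273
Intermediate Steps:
B(M) = 62/33 (B(M) = 2 + (-72/198)/3 = 2 + (-72*1/198)/3 = 2 + (⅓)*(-4/11) = 2 - 4/33 = 62/33)
B(-118)/44232 + (21826 - 1*(-561))/8521 = (62/33)/44232 + (21826 - 1*(-561))/8521 = (62/33)*(1/44232) + (21826 + 561)*(1/8521) = 31/729828 + 22387*(1/8521) = 31/729828 + 22387/8521 = 16338923587/6218864388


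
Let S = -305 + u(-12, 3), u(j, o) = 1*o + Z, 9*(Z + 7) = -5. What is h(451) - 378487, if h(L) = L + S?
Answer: -3405110/9 ≈ -3.7835e+5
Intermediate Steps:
Z = -68/9 (Z = -7 + (⅑)*(-5) = -7 - 5/9 = -68/9 ≈ -7.5556)
u(j, o) = -68/9 + o (u(j, o) = 1*o - 68/9 = o - 68/9 = -68/9 + o)
S = -2786/9 (S = -305 + (-68/9 + 3) = -305 - 41/9 = -2786/9 ≈ -309.56)
h(L) = -2786/9 + L (h(L) = L - 2786/9 = -2786/9 + L)
h(451) - 378487 = (-2786/9 + 451) - 378487 = 1273/9 - 378487 = -3405110/9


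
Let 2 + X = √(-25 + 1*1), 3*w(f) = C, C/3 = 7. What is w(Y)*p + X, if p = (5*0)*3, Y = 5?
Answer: -2 + 2*I*√6 ≈ -2.0 + 4.899*I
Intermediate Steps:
C = 21 (C = 3*7 = 21)
w(f) = 7 (w(f) = (⅓)*21 = 7)
p = 0 (p = 0*3 = 0)
X = -2 + 2*I*√6 (X = -2 + √(-25 + 1*1) = -2 + √(-25 + 1) = -2 + √(-24) = -2 + 2*I*√6 ≈ -2.0 + 4.899*I)
w(Y)*p + X = 7*0 + (-2 + 2*I*√6) = 0 + (-2 + 2*I*√6) = -2 + 2*I*√6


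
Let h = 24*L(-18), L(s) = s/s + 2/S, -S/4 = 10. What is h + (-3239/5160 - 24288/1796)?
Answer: 20038121/2316840 ≈ 8.6489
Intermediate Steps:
S = -40 (S = -4*10 = -40)
L(s) = 19/20 (L(s) = s/s + 2/(-40) = 1 + 2*(-1/40) = 1 - 1/20 = 19/20)
h = 114/5 (h = 24*(19/20) = 114/5 ≈ 22.800)
h + (-3239/5160 - 24288/1796) = 114/5 + (-3239/5160 - 24288/1796) = 114/5 + (-3239*1/5160 - 24288*1/1796) = 114/5 + (-3239/5160 - 6072/449) = 114/5 - 32785831/2316840 = 20038121/2316840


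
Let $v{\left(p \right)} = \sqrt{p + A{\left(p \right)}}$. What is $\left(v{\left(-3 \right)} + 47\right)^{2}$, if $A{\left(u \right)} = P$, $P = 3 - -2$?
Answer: $\left(47 + \sqrt{2}\right)^{2} \approx 2343.9$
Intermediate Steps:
$P = 5$ ($P = 3 + 2 = 5$)
$A{\left(u \right)} = 5$
$v{\left(p \right)} = \sqrt{5 + p}$ ($v{\left(p \right)} = \sqrt{p + 5} = \sqrt{5 + p}$)
$\left(v{\left(-3 \right)} + 47\right)^{2} = \left(\sqrt{5 - 3} + 47\right)^{2} = \left(\sqrt{2} + 47\right)^{2} = \left(47 + \sqrt{2}\right)^{2}$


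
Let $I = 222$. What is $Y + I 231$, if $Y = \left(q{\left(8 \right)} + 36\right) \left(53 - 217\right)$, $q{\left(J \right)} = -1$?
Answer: $45542$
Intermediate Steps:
$Y = -5740$ ($Y = \left(-1 + 36\right) \left(53 - 217\right) = 35 \left(-164\right) = -5740$)
$Y + I 231 = -5740 + 222 \cdot 231 = -5740 + 51282 = 45542$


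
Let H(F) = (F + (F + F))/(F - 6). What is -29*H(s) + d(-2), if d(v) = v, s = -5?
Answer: -457/11 ≈ -41.545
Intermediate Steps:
H(F) = 3*F/(-6 + F) (H(F) = (F + 2*F)/(-6 + F) = (3*F)/(-6 + F) = 3*F/(-6 + F))
-29*H(s) + d(-2) = -87*(-5)/(-6 - 5) - 2 = -87*(-5)/(-11) - 2 = -87*(-5)*(-1)/11 - 2 = -29*15/11 - 2 = -435/11 - 2 = -457/11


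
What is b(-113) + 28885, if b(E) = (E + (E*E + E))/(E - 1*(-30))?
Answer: 2384912/83 ≈ 28734.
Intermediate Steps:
b(E) = (E² + 2*E)/(30 + E) (b(E) = (E + (E² + E))/(E + 30) = (E + (E + E²))/(30 + E) = (E² + 2*E)/(30 + E))
b(-113) + 28885 = -113*(2 - 113)/(30 - 113) + 28885 = -113*(-111)/(-83) + 28885 = -113*(-1/83)*(-111) + 28885 = -12543/83 + 28885 = 2384912/83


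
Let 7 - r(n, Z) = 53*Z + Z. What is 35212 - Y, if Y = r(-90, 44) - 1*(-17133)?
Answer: 20448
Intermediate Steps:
r(n, Z) = 7 - 54*Z (r(n, Z) = 7 - (53*Z + Z) = 7 - 54*Z)
Y = 14764 (Y = (7 - 54*44) - 1*(-17133) = (7 - 2376) + 17133 = -2369 + 17133 = 14764)
35212 - Y = 35212 - 1*14764 = 35212 - 14764 = 20448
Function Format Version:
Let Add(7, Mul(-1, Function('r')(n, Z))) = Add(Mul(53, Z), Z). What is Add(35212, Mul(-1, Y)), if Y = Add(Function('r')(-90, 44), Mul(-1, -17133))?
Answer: 20448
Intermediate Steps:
Function('r')(n, Z) = Add(7, Mul(-54, Z)) (Function('r')(n, Z) = Add(7, Mul(-1, Add(Mul(53, Z), Z))) = Add(7, Mul(-1, Mul(54, Z))) = Add(7, Mul(-54, Z)))
Y = 14764 (Y = Add(Add(7, Mul(-54, 44)), Mul(-1, -17133)) = Add(Add(7, -2376), 17133) = Add(-2369, 17133) = 14764)
Add(35212, Mul(-1, Y)) = Add(35212, Mul(-1, 14764)) = Add(35212, -14764) = 20448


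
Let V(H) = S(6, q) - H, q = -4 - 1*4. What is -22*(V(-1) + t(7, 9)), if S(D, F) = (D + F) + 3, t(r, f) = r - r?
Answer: -44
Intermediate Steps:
t(r, f) = 0
q = -8 (q = -4 - 4 = -8)
S(D, F) = 3 + D + F
V(H) = 1 - H (V(H) = (3 + 6 - 8) - H = 1 - H)
-22*(V(-1) + t(7, 9)) = -22*((1 - 1*(-1)) + 0) = -22*((1 + 1) + 0) = -22*(2 + 0) = -22*2 = -44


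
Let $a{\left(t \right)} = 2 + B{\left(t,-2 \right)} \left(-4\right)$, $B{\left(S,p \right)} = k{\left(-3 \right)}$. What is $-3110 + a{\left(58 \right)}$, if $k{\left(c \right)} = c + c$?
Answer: $-3084$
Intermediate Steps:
$k{\left(c \right)} = 2 c$
$B{\left(S,p \right)} = -6$ ($B{\left(S,p \right)} = 2 \left(-3\right) = -6$)
$a{\left(t \right)} = 26$ ($a{\left(t \right)} = 2 - -24 = 2 + 24 = 26$)
$-3110 + a{\left(58 \right)} = -3110 + 26 = -3084$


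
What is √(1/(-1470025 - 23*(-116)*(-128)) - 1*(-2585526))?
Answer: √942750956427373093/603843 ≈ 1608.0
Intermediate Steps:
√(1/(-1470025 - 23*(-116)*(-128)) - 1*(-2585526)) = √(1/(-1470025 + 2668*(-128)) + 2585526) = √(1/(-1470025 - 341504) + 2585526) = √(1/(-1811529) + 2585526) = √(-1/1811529 + 2585526) = √(4683755329253/1811529) = √942750956427373093/603843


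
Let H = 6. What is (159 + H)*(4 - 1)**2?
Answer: 1485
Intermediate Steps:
(159 + H)*(4 - 1)**2 = (159 + 6)*(4 - 1)**2 = 165*3**2 = 165*9 = 1485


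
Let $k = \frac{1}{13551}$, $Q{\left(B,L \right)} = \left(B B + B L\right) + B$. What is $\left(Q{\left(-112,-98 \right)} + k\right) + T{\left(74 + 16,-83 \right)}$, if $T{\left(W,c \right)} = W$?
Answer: $\frac{318421399}{13551} \approx 23498.0$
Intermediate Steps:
$Q{\left(B,L \right)} = B + B^{2} + B L$ ($Q{\left(B,L \right)} = \left(B^{2} + B L\right) + B = B + B^{2} + B L$)
$k = \frac{1}{13551} \approx 7.3795 \cdot 10^{-5}$
$\left(Q{\left(-112,-98 \right)} + k\right) + T{\left(74 + 16,-83 \right)} = \left(- 112 \left(1 - 112 - 98\right) + \frac{1}{13551}\right) + \left(74 + 16\right) = \left(\left(-112\right) \left(-209\right) + \frac{1}{13551}\right) + 90 = \left(23408 + \frac{1}{13551}\right) + 90 = \frac{317201809}{13551} + 90 = \frac{318421399}{13551}$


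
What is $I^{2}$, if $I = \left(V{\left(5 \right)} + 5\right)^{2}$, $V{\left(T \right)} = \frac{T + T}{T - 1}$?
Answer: $\frac{50625}{16} \approx 3164.1$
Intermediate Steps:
$V{\left(T \right)} = \frac{2 T}{-1 + T}$
$I = \frac{225}{4}$ ($I = \left(2 \cdot 5 \frac{1}{-1 + 5} + 5\right)^{2} = \left(2 \cdot 5 \cdot \frac{1}{4} + 5\right)^{2} = \left(\frac{5}{2} + 5\right)^{2} = \left(\frac{15}{2}\right)^{2} = \frac{225}{4} \approx 56.25$)
$I^{2} = \left(\frac{225}{4}\right)^{2} = \frac{50625}{16}$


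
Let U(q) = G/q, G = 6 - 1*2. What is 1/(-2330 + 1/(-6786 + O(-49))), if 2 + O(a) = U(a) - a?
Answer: -330215/769400999 ≈ -0.00042918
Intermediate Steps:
G = 4 (G = 6 - 2 = 4)
U(q) = 4/q
O(a) = -2 - a + 4/a (O(a) = -2 + (4/a - a) = -2 + (-a + 4/a) = -2 - a + 4/a)
1/(-2330 + 1/(-6786 + O(-49))) = 1/(-2330 + 1/(-6786 + (-2 - 1*(-49) + 4/(-49)))) = 1/(-2330 + 1/(-6786 + (-2 + 49 + 4*(-1/49)))) = 1/(-2330 + 1/(-6786 + (-2 + 49 - 4/49))) = 1/(-2330 + 1/(-6786 + 2299/49)) = 1/(-2330 + 1/(-330215/49)) = 1/(-2330 - 49/330215) = 1/(-769400999/330215) = -330215/769400999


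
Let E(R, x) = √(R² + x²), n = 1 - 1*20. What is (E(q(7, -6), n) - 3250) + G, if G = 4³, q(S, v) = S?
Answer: -3186 + √410 ≈ -3165.8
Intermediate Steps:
G = 64
n = -19 (n = 1 - 20 = -19)
(E(q(7, -6), n) - 3250) + G = (√(7² + (-19)²) - 3250) + 64 = (√(49 + 361) - 3250) + 64 = (√410 - 3250) + 64 = (-3250 + √410) + 64 = -3186 + √410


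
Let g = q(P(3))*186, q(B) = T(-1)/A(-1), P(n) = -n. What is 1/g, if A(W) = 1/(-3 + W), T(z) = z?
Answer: 1/744 ≈ 0.0013441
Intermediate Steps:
q(B) = 4 (q(B) = -1/(1/(-3 - 1)) = -1/(1/(-4)) = -1/(-1/4) = -1*(-4) = 4)
g = 744 (g = 4*186 = 744)
1/g = 1/744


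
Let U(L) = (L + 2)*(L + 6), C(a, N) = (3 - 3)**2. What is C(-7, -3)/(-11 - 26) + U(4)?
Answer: 60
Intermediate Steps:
C(a, N) = 0 (C(a, N) = 0**2 = 0)
U(L) = (2 + L)*(6 + L)
C(-7, -3)/(-11 - 26) + U(4) = 0/(-11 - 26) + (12 + 4**2 + 8*4) = 0/(-37) + (12 + 16 + 32) = -1/37*0 + 60 = 0 + 60 = 60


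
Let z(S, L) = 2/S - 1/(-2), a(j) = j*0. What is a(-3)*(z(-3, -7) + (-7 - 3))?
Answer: 0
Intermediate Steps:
a(j) = 0
z(S, L) = ½ + 2/S (z(S, L) = 2/S - 1*(-½) = 2/S + ½ = ½ + 2/S)
a(-3)*(z(-3, -7) + (-7 - 3)) = 0*((½)*(4 - 3)/(-3) + (-7 - 3)) = 0*((½)*(-⅓)*1 - 10) = 0*(-⅙ - 10) = 0*(-61/6) = 0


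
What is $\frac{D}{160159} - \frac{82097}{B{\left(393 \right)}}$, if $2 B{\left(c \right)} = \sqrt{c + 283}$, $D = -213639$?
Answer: $- \frac{13151350730}{2082067} \approx -6316.5$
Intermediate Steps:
$B{\left(c \right)} = \frac{\sqrt{283 + c}}{2}$ ($B{\left(c \right)} = \frac{\sqrt{c + 283}}{2} = \frac{\sqrt{283 + c}}{2}$)
$\frac{D}{160159} - \frac{82097}{B{\left(393 \right)}} = - \frac{213639}{160159} - \frac{82097}{\frac{1}{2} \sqrt{283 + 393}} = \left(-213639\right) \frac{1}{160159} - \frac{82097}{\frac{1}{2} \sqrt{676}} = - \frac{213639}{160159} - \frac{82097}{\frac{1}{2} \cdot 26} = - \frac{213639}{160159} - \frac{82097}{13} = - \frac{13151350730}{2082067}$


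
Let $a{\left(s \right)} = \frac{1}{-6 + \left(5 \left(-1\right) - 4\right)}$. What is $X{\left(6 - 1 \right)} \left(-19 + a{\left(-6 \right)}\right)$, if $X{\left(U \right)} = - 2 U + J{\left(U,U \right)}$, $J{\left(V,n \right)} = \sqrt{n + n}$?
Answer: $\frac{572}{3} - \frac{286 \sqrt{10}}{15} \approx 130.37$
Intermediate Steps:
$J{\left(V,n \right)} = \sqrt{2} \sqrt{n}$ ($J{\left(V,n \right)} = \sqrt{2 n} = \sqrt{2} \sqrt{n}$)
$a{\left(s \right)} = - \frac{1}{15}$ ($a{\left(s \right)} = \frac{1}{-6 - 9} = \frac{1}{-15} = - \frac{1}{15}$)
$X{\left(U \right)} = - 2 U + \sqrt{2} \sqrt{U}$
$X{\left(6 - 1 \right)} \left(-19 + a{\left(-6 \right)}\right) = \left(- 2 \left(6 - 1\right) + \sqrt{2} \sqrt{6 - 1}\right) \left(-19 - \frac{1}{15}\right) = \left(- 2 \left(6 - 1\right) + \sqrt{2} \sqrt{6 - 1}\right) \left(- \frac{286}{15}\right) = \left(\left(-2\right) 5 + \sqrt{2} \sqrt{5}\right) \left(- \frac{286}{15}\right) = \left(-10 + \sqrt{10}\right) \left(- \frac{286}{15}\right) = \frac{572}{3} - \frac{286 \sqrt{10}}{15}$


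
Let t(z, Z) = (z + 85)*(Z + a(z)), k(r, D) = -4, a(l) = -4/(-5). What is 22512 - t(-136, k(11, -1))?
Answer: 111744/5 ≈ 22349.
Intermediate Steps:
a(l) = ⅘ (a(l) = -4*(-⅕) = ⅘)
t(z, Z) = (85 + z)*(⅘ + Z) (t(z, Z) = (z + 85)*(Z + ⅘) = (85 + z)*(⅘ + Z))
22512 - t(-136, k(11, -1)) = 22512 - (68 + 85*(-4) + (⅘)*(-136) - 4*(-136)) = 22512 - (68 - 340 - 544/5 + 544) = 22512 - 1*816/5 = 22512 - 816/5 = 111744/5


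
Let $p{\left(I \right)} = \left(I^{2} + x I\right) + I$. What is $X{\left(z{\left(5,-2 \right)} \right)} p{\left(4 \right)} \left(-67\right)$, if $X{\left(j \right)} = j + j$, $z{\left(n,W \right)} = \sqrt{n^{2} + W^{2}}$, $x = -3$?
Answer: $- 1072 \sqrt{29} \approx -5772.9$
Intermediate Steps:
$p{\left(I \right)} = I^{2} - 2 I$ ($p{\left(I \right)} = \left(I^{2} - 3 I\right) + I = I^{2} - 2 I$)
$z{\left(n,W \right)} = \sqrt{W^{2} + n^{2}}$
$X{\left(j \right)} = 2 j$
$X{\left(z{\left(5,-2 \right)} \right)} p{\left(4 \right)} \left(-67\right) = 2 \sqrt{\left(-2\right)^{2} + 5^{2}} \cdot 4 \left(-2 + 4\right) \left(-67\right) = 2 \sqrt{4 + 25} \cdot 4 \cdot 2 \left(-67\right) = 2 \sqrt{29} \cdot 8 \left(-67\right) = 16 \sqrt{29} \left(-67\right) = - 1072 \sqrt{29}$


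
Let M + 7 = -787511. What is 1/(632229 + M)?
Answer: -1/155289 ≈ -6.4396e-6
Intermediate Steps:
M = -787518 (M = -7 - 787511 = -787518)
1/(632229 + M) = 1/(632229 - 787518) = 1/(-155289) = -1/155289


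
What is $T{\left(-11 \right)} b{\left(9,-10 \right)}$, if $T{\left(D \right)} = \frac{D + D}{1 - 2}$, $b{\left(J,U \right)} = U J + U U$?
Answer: $220$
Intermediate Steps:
$b{\left(J,U \right)} = U^{2} + J U$ ($b{\left(J,U \right)} = J U + U^{2} = U^{2} + J U$)
$T{\left(D \right)} = - 2 D$ ($T{\left(D \right)} = \frac{2 D}{-1} = 2 D \left(-1\right) = - 2 D$)
$T{\left(-11 \right)} b{\left(9,-10 \right)} = \left(-2\right) \left(-11\right) \left(- 10 \left(9 - 10\right)\right) = 22 \left(\left(-10\right) \left(-1\right)\right) = 22 \cdot 10 = 220$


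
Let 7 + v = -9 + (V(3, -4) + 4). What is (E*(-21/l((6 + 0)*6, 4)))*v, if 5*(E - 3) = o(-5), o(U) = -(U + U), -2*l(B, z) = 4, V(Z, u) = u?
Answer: -840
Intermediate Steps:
l(B, z) = -2 (l(B, z) = -1/2*4 = -2)
o(U) = -2*U
E = 5 (E = 3 + (-2*(-5))/5 = 3 + (1/5)*10 = 3 + 2 = 5)
v = -16 (v = -7 + (-9 + (-4 + 4)) = -7 + (-9 + 0) = -7 - 9 = -16)
(E*(-21/l((6 + 0)*6, 4)))*v = (5*(-21/(-2)))*(-16) = (5*(-21*(-1/2)))*(-16) = (5*(21/2))*(-16) = (105/2)*(-16) = -840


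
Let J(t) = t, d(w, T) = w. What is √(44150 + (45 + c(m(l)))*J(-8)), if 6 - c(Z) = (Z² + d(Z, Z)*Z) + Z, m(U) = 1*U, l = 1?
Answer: √43766 ≈ 209.20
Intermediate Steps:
m(U) = U
c(Z) = 6 - Z - 2*Z² (c(Z) = 6 - ((Z² + Z*Z) + Z) = 6 - ((Z² + Z²) + Z) = 6 - (2*Z² + Z) = 6 - (Z + 2*Z²) = 6 + (-Z - 2*Z²) = 6 - Z - 2*Z²)
√(44150 + (45 + c(m(l)))*J(-8)) = √(44150 + (45 + (6 - 1*1 - 2*1²))*(-8)) = √(44150 + (45 + (6 - 1 - 2*1))*(-8)) = √(44150 + (45 + (6 - 1 - 2))*(-8)) = √(44150 + (45 + 3)*(-8)) = √(44150 + 48*(-8)) = √(44150 - 384) = √43766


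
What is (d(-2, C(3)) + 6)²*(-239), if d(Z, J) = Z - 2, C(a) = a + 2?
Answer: -956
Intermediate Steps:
C(a) = 2 + a
d(Z, J) = -2 + Z
(d(-2, C(3)) + 6)²*(-239) = ((-2 - 2) + 6)²*(-239) = (-4 + 6)²*(-239) = 2²*(-239) = 4*(-239) = -956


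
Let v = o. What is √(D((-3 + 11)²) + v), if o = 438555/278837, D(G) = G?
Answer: √30167396479/21449 ≈ 8.0977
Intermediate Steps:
o = 33735/21449 (o = 438555*(1/278837) = 33735/21449 ≈ 1.5728)
v = 33735/21449 ≈ 1.5728
√(D((-3 + 11)²) + v) = √((-3 + 11)² + 33735/21449) = √(8² + 33735/21449) = √(64 + 33735/21449) = √(1406471/21449) = √30167396479/21449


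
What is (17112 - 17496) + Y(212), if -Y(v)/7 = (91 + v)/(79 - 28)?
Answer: -7235/17 ≈ -425.59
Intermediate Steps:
Y(v) = -637/51 - 7*v/51 (Y(v) = -7*(91 + v)/(79 - 28) = -7*(91 + v)/51 = -7*(91/51 + v/51) = -637/51 - 7*v/51)
(17112 - 17496) + Y(212) = (17112 - 17496) + (-637/51 - 7/51*212) = -384 + (-637/51 - 1484/51) = -384 - 707/17 = -7235/17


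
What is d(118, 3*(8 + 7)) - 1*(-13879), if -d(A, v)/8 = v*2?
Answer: 13159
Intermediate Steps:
d(A, v) = -16*v (d(A, v) = -8*v*2 = -16*v)
d(118, 3*(8 + 7)) - 1*(-13879) = -48*(8 + 7) - 1*(-13879) = -48*15 + 13879 = -16*45 + 13879 = -720 + 13879 = 13159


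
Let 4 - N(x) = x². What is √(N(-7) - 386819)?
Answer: 4*I*√24179 ≈ 621.98*I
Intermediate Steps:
N(x) = 4 - x²
√(N(-7) - 386819) = √((4 - 1*(-7)²) - 386819) = √((4 - 1*49) - 386819) = √((4 - 49) - 386819) = √(-45 - 386819) = √(-386864) = 4*I*√24179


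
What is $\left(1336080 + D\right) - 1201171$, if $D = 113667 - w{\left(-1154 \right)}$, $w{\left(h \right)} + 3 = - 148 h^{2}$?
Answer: $197342547$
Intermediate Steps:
$w{\left(h \right)} = -3 - 148 h^{2}$
$D = 197207638$ ($D = 113667 - \left(-3 - 148 \left(-1154\right)^{2}\right) = 113667 - \left(-3 - 197093968\right) = 113667 - -197093971 = 113667 + 197093971 = 197207638$)
$\left(1336080 + D\right) - 1201171 = \left(1336080 + 197207638\right) - 1201171 = 198543718 - 1201171 = 197342547$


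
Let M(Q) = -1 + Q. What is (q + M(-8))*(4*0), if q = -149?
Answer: 0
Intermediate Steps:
(q + M(-8))*(4*0) = (-149 + (-1 - 8))*(4*0) = (-149 - 9)*0 = -158*0 = 0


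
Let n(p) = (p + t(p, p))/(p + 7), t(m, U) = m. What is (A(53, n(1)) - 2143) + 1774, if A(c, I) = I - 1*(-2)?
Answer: -1467/4 ≈ -366.75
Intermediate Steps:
n(p) = 2*p/(7 + p) (n(p) = (p + p)/(p + 7) = (2*p)/(7 + p) = 2*p/(7 + p))
A(c, I) = 2 + I (A(c, I) = I + 2 = 2 + I)
(A(53, n(1)) - 2143) + 1774 = ((2 + 2*1/(7 + 1)) - 2143) + 1774 = ((2 + 2*1/8) - 2143) + 1774 = ((2 + 2*1*(1/8)) - 2143) + 1774 = ((2 + 1/4) - 2143) + 1774 = (9/4 - 2143) + 1774 = -8563/4 + 1774 = -1467/4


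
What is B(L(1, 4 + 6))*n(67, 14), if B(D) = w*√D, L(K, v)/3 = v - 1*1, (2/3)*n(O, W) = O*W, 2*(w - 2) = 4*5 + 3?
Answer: 113967*√3/2 ≈ 98698.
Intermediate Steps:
w = 27/2 (w = 2 + (4*5 + 3)/2 = 2 + (20 + 3)/2 = 2 + (½)*23 = 2 + 23/2 = 27/2 ≈ 13.500)
n(O, W) = 3*O*W/2 (n(O, W) = 3*(O*W)/2 = 3*O*W/2)
L(K, v) = -3 + 3*v (L(K, v) = 3*(v - 1*1) = 3*(v - 1) = 3*(-1 + v) = -3 + 3*v)
B(D) = 27*√D/2
B(L(1, 4 + 6))*n(67, 14) = (27*√(-3 + 3*(4 + 6))/2)*((3/2)*67*14) = (27*√(-3 + 3*10)/2)*1407 = (27*√(-3 + 30)/2)*1407 = (27*√27/2)*1407 = (27*(3*√3)/2)*1407 = (81*√3/2)*1407 = 113967*√3/2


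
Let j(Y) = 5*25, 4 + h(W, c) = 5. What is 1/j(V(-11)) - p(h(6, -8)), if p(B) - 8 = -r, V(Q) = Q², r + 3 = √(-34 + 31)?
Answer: -1374/125 + I*√3 ≈ -10.992 + 1.732*I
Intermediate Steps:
h(W, c) = 1 (h(W, c) = -4 + 5 = 1)
r = -3 + I*√3 (r = -3 + √(-34 + 31) = -3 + √(-3) = -3 + I*√3 ≈ -3.0 + 1.732*I)
p(B) = 11 - I*√3 (p(B) = 8 - (-3 + I*√3) = 8 + (3 - I*√3) = 11 - I*√3)
j(Y) = 125
1/j(V(-11)) - p(h(6, -8)) = 1/125 - (11 - I*√3) = 1/125 + (-11 + I*√3) = -1374/125 + I*√3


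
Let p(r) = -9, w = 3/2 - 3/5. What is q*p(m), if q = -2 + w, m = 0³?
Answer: 99/10 ≈ 9.9000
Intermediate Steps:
w = 9/10 (w = 3*(½) - 3*⅕ = 3/2 - ⅗ = 9/10 ≈ 0.90000)
m = 0
q = -11/10 (q = -2 + 9/10 = -11/10 ≈ -1.1000)
q*p(m) = -11/10*(-9) = 99/10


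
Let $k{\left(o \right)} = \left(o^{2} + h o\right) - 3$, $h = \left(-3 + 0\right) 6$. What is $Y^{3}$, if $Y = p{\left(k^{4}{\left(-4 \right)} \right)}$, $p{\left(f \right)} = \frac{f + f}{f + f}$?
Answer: $1$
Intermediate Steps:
$h = -18$ ($h = \left(-3\right) 6 = -18$)
$k{\left(o \right)} = -3 + o^{2} - 18 o$ ($k{\left(o \right)} = \left(o^{2} - 18 o\right) - 3 = -3 + o^{2} - 18 o$)
$p{\left(f \right)} = 1$ ($p{\left(f \right)} = \frac{2 f}{2 f} = 2 f \frac{1}{2 f} = 1$)
$Y = 1$
$Y^{3} = 1^{3} = 1$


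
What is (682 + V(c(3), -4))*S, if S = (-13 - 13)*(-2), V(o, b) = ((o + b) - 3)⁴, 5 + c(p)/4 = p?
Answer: 2667964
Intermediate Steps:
c(p) = -20 + 4*p
V(o, b) = (-3 + b + o)⁴ (V(o, b) = ((b + o) - 3)⁴ = (-3 + b + o)⁴)
S = 52 (S = -26*(-2) = 52)
(682 + V(c(3), -4))*S = (682 + (-3 - 4 + (-20 + 4*3))⁴)*52 = (682 + (-3 - 4 + (-20 + 12))⁴)*52 = (682 + (-3 - 4 - 8)⁴)*52 = (682 + (-15)⁴)*52 = (682 + 50625)*52 = 51307*52 = 2667964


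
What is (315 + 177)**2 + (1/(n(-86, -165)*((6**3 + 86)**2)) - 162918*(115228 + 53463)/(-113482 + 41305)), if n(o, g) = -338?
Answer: 65990600950358755/105952234024 ≈ 6.2283e+5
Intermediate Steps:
(315 + 177)**2 + (1/(n(-86, -165)*((6**3 + 86)**2)) - 162918*(115228 + 53463)/(-113482 + 41305)) = (315 + 177)**2 + (1/((-338)*((6**3 + 86)**2)) - 162918*(115228 + 53463)/(-113482 + 41305)) = 492**2 + (-1/(338*(216 + 86)**2) - 162918/((-72177/168691))) = 242064 + (-1/(338*(302**2)) - 162918/((-72177*1/168691))) = 242064 + (-1/338/91204 - 162918/(-72177/168691)) = 242064 + (-1/338*1/91204 - 162918*(-168691/72177)) = 242064 + (-1/30826952 + 1308704778/3437) = 242064 + 40343379373573219/105952234024 = 65990600950358755/105952234024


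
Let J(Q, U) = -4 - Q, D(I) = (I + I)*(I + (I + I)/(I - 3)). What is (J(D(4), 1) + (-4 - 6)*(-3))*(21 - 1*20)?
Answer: -70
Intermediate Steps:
D(I) = 2*I*(I + 2*I/(-3 + I)) (D(I) = (2*I)*(I + (2*I)/(-3 + I)) = (2*I)*(I + 2*I/(-3 + I)) = 2*I*(I + 2*I/(-3 + I)))
(J(D(4), 1) + (-4 - 6)*(-3))*(21 - 1*20) = ((-4 - 2*4**2*(-1 + 4)/(-3 + 4)) + (-4 - 6)*(-3))*(21 - 1*20) = ((-4 - 2*16*3/1) - 10*(-3))*(21 - 20) = ((-4 - 2*16*3) + 30)*1 = ((-4 - 1*96) + 30)*1 = ((-4 - 96) + 30)*1 = (-100 + 30)*1 = -70*1 = -70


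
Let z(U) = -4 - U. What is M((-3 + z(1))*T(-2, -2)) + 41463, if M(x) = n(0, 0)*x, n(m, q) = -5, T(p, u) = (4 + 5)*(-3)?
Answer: 40383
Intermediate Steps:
T(p, u) = -27 (T(p, u) = 9*(-3) = -27)
M(x) = -5*x
M((-3 + z(1))*T(-2, -2)) + 41463 = -5*(-3 + (-4 - 1*1))*(-27) + 41463 = -5*(-3 + (-4 - 1))*(-27) + 41463 = -5*(-3 - 5)*(-27) + 41463 = -(-40)*(-27) + 41463 = -5*216 + 41463 = -1080 + 41463 = 40383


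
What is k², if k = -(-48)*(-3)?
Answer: 20736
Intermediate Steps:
k = -144 (k = -12*12 = -144)
k² = (-144)² = 20736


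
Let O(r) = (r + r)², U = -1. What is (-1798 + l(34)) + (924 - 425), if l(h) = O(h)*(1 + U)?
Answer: -1299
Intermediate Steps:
O(r) = 4*r² (O(r) = (2*r)² = 4*r²)
l(h) = 0 (l(h) = (4*h²)*(1 - 1) = (4*h²)*0 = 0)
(-1798 + l(34)) + (924 - 425) = (-1798 + 0) + (924 - 425) = -1798 + 499 = -1299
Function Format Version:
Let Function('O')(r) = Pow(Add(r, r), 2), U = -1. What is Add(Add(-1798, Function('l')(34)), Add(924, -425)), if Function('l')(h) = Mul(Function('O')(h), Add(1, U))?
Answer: -1299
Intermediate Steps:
Function('O')(r) = Mul(4, Pow(r, 2)) (Function('O')(r) = Pow(Mul(2, r), 2) = Mul(4, Pow(r, 2)))
Function('l')(h) = 0 (Function('l')(h) = Mul(Mul(4, Pow(h, 2)), Add(1, -1)) = Mul(Mul(4, Pow(h, 2)), 0) = 0)
Add(Add(-1798, Function('l')(34)), Add(924, -425)) = Add(Add(-1798, 0), Add(924, -425)) = Add(-1798, 499) = -1299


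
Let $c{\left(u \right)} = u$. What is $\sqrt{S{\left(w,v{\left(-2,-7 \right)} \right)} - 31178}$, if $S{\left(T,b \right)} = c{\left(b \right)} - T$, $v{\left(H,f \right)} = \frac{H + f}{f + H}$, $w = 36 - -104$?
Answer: $i \sqrt{31317} \approx 176.97 i$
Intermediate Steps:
$w = 140$ ($w = 36 + 104 = 140$)
$v{\left(H,f \right)} = 1$ ($v{\left(H,f \right)} = \frac{H + f}{H + f} = 1$)
$S{\left(T,b \right)} = b - T$
$\sqrt{S{\left(w,v{\left(-2,-7 \right)} \right)} - 31178} = \sqrt{\left(1 - 140\right) - 31178} = \sqrt{-139 - 31178} = \sqrt{-31317} = i \sqrt{31317}$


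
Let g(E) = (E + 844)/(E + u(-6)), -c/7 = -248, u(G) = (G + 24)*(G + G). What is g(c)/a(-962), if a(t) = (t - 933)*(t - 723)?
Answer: 129/242673700 ≈ 5.3158e-7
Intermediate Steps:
u(G) = 2*G*(24 + G) (u(G) = (24 + G)*(2*G) = 2*G*(24 + G))
c = 1736 (c = -7*(-248) = 1736)
a(t) = (-933 + t)*(-723 + t)
g(E) = (844 + E)/(-216 + E) (g(E) = (E + 844)/(E + 2*(-6)*(24 - 6)) = (844 + E)/(E + 2*(-6)*18) = (844 + E)/(E - 216) = (844 + E)/(-216 + E))
g(c)/a(-962) = ((844 + 1736)/(-216 + 1736))/(674559 + (-962)² - 1656*(-962)) = (2580/1520)/(674559 + 925444 + 1593072) = ((1/1520)*2580)/3193075 = (129/76)*(1/3193075) = 129/242673700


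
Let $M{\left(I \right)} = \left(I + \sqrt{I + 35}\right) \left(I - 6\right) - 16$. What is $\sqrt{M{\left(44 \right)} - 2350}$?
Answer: $\sqrt{-694 + 38 \sqrt{79}} \approx 18.875 i$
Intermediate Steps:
$M{\left(I \right)} = -16 + \left(-6 + I\right) \left(I + \sqrt{35 + I}\right)$ ($M{\left(I \right)} = \left(I + \sqrt{35 + I}\right) \left(-6 + I\right) - 16 = \left(-6 + I\right) \left(I + \sqrt{35 + I}\right) - 16 = -16 + \left(-6 + I\right) \left(I + \sqrt{35 + I}\right)$)
$\sqrt{M{\left(44 \right)} - 2350} = \sqrt{\left(-16 + 44^{2} - 264 - 6 \sqrt{35 + 44} + 44 \sqrt{35 + 44}\right) - 2350} = \sqrt{\left(-16 + 1936 - 264 - 6 \sqrt{79} + 44 \sqrt{79}\right) - 2350} = \sqrt{\left(1656 + 38 \sqrt{79}\right) - 2350} = \sqrt{-694 + 38 \sqrt{79}}$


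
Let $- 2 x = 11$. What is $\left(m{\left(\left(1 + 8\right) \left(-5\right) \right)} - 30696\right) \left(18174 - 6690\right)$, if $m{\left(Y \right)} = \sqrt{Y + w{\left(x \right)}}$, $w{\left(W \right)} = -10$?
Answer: $-352512864 + 11484 i \sqrt{55} \approx -3.5251 \cdot 10^{8} + 85168.0 i$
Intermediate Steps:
$x = - \frac{11}{2}$ ($x = \left(- \frac{1}{2}\right) 11 = - \frac{11}{2} \approx -5.5$)
$m{\left(Y \right)} = \sqrt{-10 + Y}$ ($m{\left(Y \right)} = \sqrt{Y - 10} = \sqrt{-10 + Y}$)
$\left(m{\left(\left(1 + 8\right) \left(-5\right) \right)} - 30696\right) \left(18174 - 6690\right) = \left(\sqrt{-10 + \left(1 + 8\right) \left(-5\right)} - 30696\right) \left(18174 - 6690\right) = \left(\sqrt{-10 + 9 \left(-5\right)} - 30696\right) \left(18174 + \left(-15182 + 8492\right)\right) = \left(\sqrt{-10 - 45} - 30696\right) \left(18174 - 6690\right) = \left(\sqrt{-55} - 30696\right) 11484 = \left(i \sqrt{55} - 30696\right) 11484 = \left(-30696 + i \sqrt{55}\right) 11484 = -352512864 + 11484 i \sqrt{55}$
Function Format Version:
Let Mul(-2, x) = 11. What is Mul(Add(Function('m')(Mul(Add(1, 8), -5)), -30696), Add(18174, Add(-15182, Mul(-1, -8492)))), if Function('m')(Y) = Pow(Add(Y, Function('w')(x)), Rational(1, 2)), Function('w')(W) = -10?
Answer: Add(-352512864, Mul(11484, I, Pow(55, Rational(1, 2)))) ≈ Add(-3.5251e+8, Mul(85168., I))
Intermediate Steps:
x = Rational(-11, 2) (x = Mul(Rational(-1, 2), 11) = Rational(-11, 2) ≈ -5.5000)
Function('m')(Y) = Pow(Add(-10, Y), Rational(1, 2)) (Function('m')(Y) = Pow(Add(Y, -10), Rational(1, 2)) = Pow(Add(-10, Y), Rational(1, 2)))
Mul(Add(Function('m')(Mul(Add(1, 8), -5)), -30696), Add(18174, Add(-15182, Mul(-1, -8492)))) = Mul(Add(Pow(Add(-10, Mul(Add(1, 8), -5)), Rational(1, 2)), -30696), Add(18174, Add(-15182, Mul(-1, -8492)))) = Mul(Add(Pow(Add(-10, Mul(9, -5)), Rational(1, 2)), -30696), Add(18174, Add(-15182, 8492))) = Mul(Add(Pow(Add(-10, -45), Rational(1, 2)), -30696), Add(18174, -6690)) = Mul(Add(Pow(-55, Rational(1, 2)), -30696), 11484) = Mul(Add(Mul(I, Pow(55, Rational(1, 2))), -30696), 11484) = Mul(Add(-30696, Mul(I, Pow(55, Rational(1, 2)))), 11484) = Add(-352512864, Mul(11484, I, Pow(55, Rational(1, 2))))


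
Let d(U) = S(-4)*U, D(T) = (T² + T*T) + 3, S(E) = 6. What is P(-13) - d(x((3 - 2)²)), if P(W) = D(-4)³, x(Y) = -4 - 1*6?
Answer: 42935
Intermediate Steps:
x(Y) = -10 (x(Y) = -4 - 6 = -10)
D(T) = 3 + 2*T² (D(T) = (T² + T²) + 3 = 2*T² + 3 = 3 + 2*T²)
d(U) = 6*U
P(W) = 42875 (P(W) = (3 + 2*(-4)²)³ = (3 + 2*16)³ = (3 + 32)³ = 35³ = 42875)
P(-13) - d(x((3 - 2)²)) = 42875 - 6*(-10) = 42875 - 1*(-60) = 42875 + 60 = 42935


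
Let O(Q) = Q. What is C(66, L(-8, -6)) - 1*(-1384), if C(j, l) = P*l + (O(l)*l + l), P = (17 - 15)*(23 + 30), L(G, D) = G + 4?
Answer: 972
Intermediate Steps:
L(G, D) = 4 + G
P = 106 (P = 2*53 = 106)
C(j, l) = l**2 + 107*l (C(j, l) = 106*l + (l*l + l) = 106*l + (l**2 + l) = 106*l + (l + l**2) = l**2 + 107*l)
C(66, L(-8, -6)) - 1*(-1384) = (4 - 8)*(107 + (4 - 8)) - 1*(-1384) = -4*(107 - 4) + 1384 = -4*103 + 1384 = -412 + 1384 = 972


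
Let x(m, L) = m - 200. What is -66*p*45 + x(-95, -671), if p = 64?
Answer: -190375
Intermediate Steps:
x(m, L) = -200 + m
-66*p*45 + x(-95, -671) = -66*64*45 + (-200 - 95) = -4224*45 - 295 = -190080 - 295 = -190375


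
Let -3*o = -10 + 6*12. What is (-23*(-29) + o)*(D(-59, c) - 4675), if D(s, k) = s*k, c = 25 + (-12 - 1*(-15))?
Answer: -4089351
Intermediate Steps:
c = 28 (c = 25 + (-12 + 15) = 25 + 3 = 28)
D(s, k) = k*s
o = -62/3 (o = -(-10 + 6*12)/3 = -(-10 + 72)/3 = -⅓*62 = -62/3 ≈ -20.667)
(-23*(-29) + o)*(D(-59, c) - 4675) = (-23*(-29) - 62/3)*(28*(-59) - 4675) = (667 - 62/3)*(-1652 - 4675) = (1939/3)*(-6327) = -4089351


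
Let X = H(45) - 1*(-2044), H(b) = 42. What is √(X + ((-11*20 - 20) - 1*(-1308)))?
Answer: √3154 ≈ 56.160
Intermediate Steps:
X = 2086 (X = 42 - 1*(-2044) = 42 + 2044 = 2086)
√(X + ((-11*20 - 20) - 1*(-1308))) = √(2086 + ((-11*20 - 20) - 1*(-1308))) = √(2086 + ((-220 - 20) + 1308)) = √(2086 + (-240 + 1308)) = √(2086 + 1068) = √3154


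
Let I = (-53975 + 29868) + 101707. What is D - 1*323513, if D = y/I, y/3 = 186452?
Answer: -6276012361/19400 ≈ -3.2351e+5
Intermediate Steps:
y = 559356 (y = 3*186452 = 559356)
I = 77600 (I = -24107 + 101707 = 77600)
D = 139839/19400 (D = 559356/77600 = 559356*(1/77600) = 139839/19400 ≈ 7.2082)
D - 1*323513 = 139839/19400 - 1*323513 = 139839/19400 - 323513 = -6276012361/19400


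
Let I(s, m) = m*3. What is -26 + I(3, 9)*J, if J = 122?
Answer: 3268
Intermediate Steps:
I(s, m) = 3*m
-26 + I(3, 9)*J = -26 + (3*9)*122 = -26 + 27*122 = -26 + 3294 = 3268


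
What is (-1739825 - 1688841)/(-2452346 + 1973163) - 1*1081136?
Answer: -518058563222/479183 ≈ -1.0811e+6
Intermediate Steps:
(-1739825 - 1688841)/(-2452346 + 1973163) - 1*1081136 = -3428666/(-479183) - 1081136 = -3428666*(-1/479183) - 1081136 = 3428666/479183 - 1081136 = -518058563222/479183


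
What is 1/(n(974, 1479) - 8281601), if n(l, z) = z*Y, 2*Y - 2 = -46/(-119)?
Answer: -7/57958853 ≈ -1.2078e-7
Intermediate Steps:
Y = 142/119 (Y = 1 + (-46/(-119))/2 = 1 + (-46*(-1/119))/2 = 1 + (½)*(46/119) = 1 + 23/119 = 142/119 ≈ 1.1933)
n(l, z) = 142*z/119 (n(l, z) = z*(142/119) = 142*z/119)
1/(n(974, 1479) - 8281601) = 1/((142/119)*1479 - 8281601) = 1/(12354/7 - 8281601) = 1/(-57958853/7) = -7/57958853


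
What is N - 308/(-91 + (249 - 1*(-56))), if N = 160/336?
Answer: -2164/2247 ≈ -0.96306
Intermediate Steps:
N = 10/21 (N = 160*(1/336) = 10/21 ≈ 0.47619)
N - 308/(-91 + (249 - 1*(-56))) = 10/21 - 308/(-91 + (249 - 1*(-56))) = 10/21 - 308/(-91 + (249 + 56)) = 10/21 - 308/(-91 + 305) = 10/21 - 308/214 = 10/21 - 308*1/214 = 10/21 - 154/107 = -2164/2247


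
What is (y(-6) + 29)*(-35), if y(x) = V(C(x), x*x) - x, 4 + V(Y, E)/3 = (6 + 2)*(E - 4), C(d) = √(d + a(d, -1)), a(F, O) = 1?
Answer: -27685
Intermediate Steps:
C(d) = √(1 + d) (C(d) = √(d + 1) = √(1 + d))
V(Y, E) = -108 + 24*E (V(Y, E) = -12 + 3*((6 + 2)*(E - 4)) = -12 + 3*(8*(-4 + E)) = -12 + 3*(-32 + 8*E) = -12 + (-96 + 24*E) = -108 + 24*E)
y(x) = -108 - x + 24*x² (y(x) = (-108 + 24*(x*x)) - x = (-108 + 24*x²) - x = -108 - x + 24*x²)
(y(-6) + 29)*(-35) = ((-108 - 1*(-6) + 24*(-6)²) + 29)*(-35) = ((-108 + 6 + 24*36) + 29)*(-35) = ((-108 + 6 + 864) + 29)*(-35) = (762 + 29)*(-35) = 791*(-35) = -27685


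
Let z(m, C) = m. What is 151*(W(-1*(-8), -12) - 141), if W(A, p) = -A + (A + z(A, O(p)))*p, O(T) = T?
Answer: -51491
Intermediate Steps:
W(A, p) = -A + 2*A*p (W(A, p) = -A + (A + A)*p = -A + (2*A)*p = -A + 2*A*p)
151*(W(-1*(-8), -12) - 141) = 151*((-1*(-8))*(-1 + 2*(-12)) - 141) = 151*(8*(-1 - 24) - 141) = 151*(8*(-25) - 141) = 151*(-200 - 141) = 151*(-341) = -51491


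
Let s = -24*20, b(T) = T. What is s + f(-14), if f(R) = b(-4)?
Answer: -484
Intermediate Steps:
f(R) = -4
s = -480
s + f(-14) = -480 - 4 = -484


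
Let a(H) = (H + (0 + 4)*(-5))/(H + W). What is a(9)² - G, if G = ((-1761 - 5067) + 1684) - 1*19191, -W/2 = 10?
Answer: 24336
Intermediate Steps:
W = -20 (W = -2*10 = -20)
a(H) = 1 (a(H) = (H + (0 + 4)*(-5))/(H - 20) = (H + 4*(-5))/(-20 + H) = (H - 20)/(-20 + H) = (-20 + H)/(-20 + H) = 1)
G = -24335 (G = (-6828 + 1684) - 19191 = -5144 - 19191 = -24335)
a(9)² - G = 1² - 1*(-24335) = 1 + 24335 = 24336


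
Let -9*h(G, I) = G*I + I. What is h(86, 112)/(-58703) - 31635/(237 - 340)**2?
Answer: -5536750183/1868340381 ≈ -2.9635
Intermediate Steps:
h(G, I) = -I/9 - G*I/9 (h(G, I) = -(G*I + I)/9 = -(I + G*I)/9 = -I/9 - G*I/9)
h(86, 112)/(-58703) - 31635/(237 - 340)**2 = -1/9*112*(1 + 86)/(-58703) - 31635/(237 - 340)**2 = -1/9*112*87*(-1/58703) - 31635/((-103)**2) = -3248/3*(-1/58703) - 31635/10609 = 3248/176109 - 31635*1/10609 = 3248/176109 - 31635/10609 = -5536750183/1868340381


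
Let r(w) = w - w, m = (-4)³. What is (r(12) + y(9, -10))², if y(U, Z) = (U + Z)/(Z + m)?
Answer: 1/5476 ≈ 0.00018262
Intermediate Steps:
m = -64
r(w) = 0
y(U, Z) = (U + Z)/(-64 + Z) (y(U, Z) = (U + Z)/(Z - 64) = (U + Z)/(-64 + Z))
(r(12) + y(9, -10))² = (0 + (9 - 10)/(-64 - 10))² = (0 - 1/(-74))² = (0 - 1/74*(-1))² = (0 + 1/74)² = (1/74)² = 1/5476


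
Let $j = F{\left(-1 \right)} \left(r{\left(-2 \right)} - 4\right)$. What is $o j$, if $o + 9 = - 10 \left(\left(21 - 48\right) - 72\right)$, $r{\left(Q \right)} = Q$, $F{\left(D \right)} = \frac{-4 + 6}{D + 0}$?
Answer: $11772$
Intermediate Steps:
$F{\left(D \right)} = \frac{2}{D}$
$o = 981$ ($o = -9 - 10 \left(\left(21 - 48\right) - 72\right) = -9 - 10 \left(-27 - 72\right) = -9 - -990 = -9 + 990 = 981$)
$j = 12$ ($j = \frac{2}{-1} \left(-2 - 4\right) = 2 \left(-1\right) \left(-6\right) = \left(-2\right) \left(-6\right) = 12$)
$o j = 981 \cdot 12 = 11772$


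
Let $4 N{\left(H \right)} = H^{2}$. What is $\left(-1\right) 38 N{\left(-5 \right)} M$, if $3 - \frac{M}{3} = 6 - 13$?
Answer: $-7125$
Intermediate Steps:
$M = 30$ ($M = 9 - 3 \left(6 - 13\right) = 9 - -21 = 9 + 21 = 30$)
$N{\left(H \right)} = \frac{H^{2}}{4}$
$\left(-1\right) 38 N{\left(-5 \right)} M = \left(-1\right) 38 \frac{\left(-5\right)^{2}}{4} \cdot 30 = - 38 \cdot \frac{1}{4} \cdot 25 \cdot 30 = \left(-38\right) \frac{25}{4} \cdot 30 = \left(- \frac{475}{2}\right) 30 = -7125$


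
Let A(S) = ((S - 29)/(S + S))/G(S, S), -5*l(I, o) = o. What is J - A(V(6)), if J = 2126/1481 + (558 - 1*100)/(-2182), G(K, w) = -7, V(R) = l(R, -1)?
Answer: -102473293/11310397 ≈ -9.0601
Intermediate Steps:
l(I, o) = -o/5
V(R) = 1/5 (V(R) = -1/5*(-1) = 1/5)
J = 1980317/1615771 (J = 2126*(1/1481) + (558 - 100)*(-1/2182) = 2126/1481 + 458*(-1/2182) = 2126/1481 - 229/1091 = 1980317/1615771 ≈ 1.2256)
A(S) = -(-29 + S)/(14*S) (A(S) = ((S - 29)/(S + S))/(-7) = ((-29 + S)/((2*S)))*(-1/7) = ((-29 + S)*(1/(2*S)))*(-1/7) = ((-29 + S)/(2*S))*(-1/7) = -(-29 + S)/(14*S))
J - A(V(6)) = 1980317/1615771 - (29 - 1*1/5)/(14*1/5) = 1980317/1615771 - 5*(29 - 1/5)/14 = 1980317/1615771 - 5*144/(14*5) = 1980317/1615771 - 1*72/7 = 1980317/1615771 - 72/7 = -102473293/11310397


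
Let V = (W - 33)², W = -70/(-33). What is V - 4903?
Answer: -4301006/1089 ≈ -3949.5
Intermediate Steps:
W = 70/33 (W = -70*(-1/33) = 70/33 ≈ 2.1212)
V = 1038361/1089 (V = (70/33 - 33)² = (-1019/33)² = 1038361/1089 ≈ 953.50)
V - 4903 = 1038361/1089 - 4903 = -4301006/1089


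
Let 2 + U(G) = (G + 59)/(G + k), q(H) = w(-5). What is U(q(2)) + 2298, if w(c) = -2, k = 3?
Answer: 2353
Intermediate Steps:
q(H) = -2
U(G) = -2 + (59 + G)/(3 + G) (U(G) = -2 + (G + 59)/(G + 3) = -2 + (59 + G)/(3 + G))
U(q(2)) + 2298 = (53 - 1*(-2))/(3 - 2) + 2298 = (53 + 2)/1 + 2298 = 1*55 + 2298 = 55 + 2298 = 2353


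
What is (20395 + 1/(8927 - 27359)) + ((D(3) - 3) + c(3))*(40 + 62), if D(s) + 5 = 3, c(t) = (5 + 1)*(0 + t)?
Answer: 400361471/18432 ≈ 21721.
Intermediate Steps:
c(t) = 6*t
D(s) = -2 (D(s) = -5 + 3 = -2)
(20395 + 1/(8927 - 27359)) + ((D(3) - 3) + c(3))*(40 + 62) = (20395 + 1/(8927 - 27359)) + ((-2 - 3) + 6*3)*(40 + 62) = (20395 + 1/(-18432)) + (-5 + 18)*102 = (20395 - 1/18432) + 13*102 = 375920639/18432 + 1326 = 400361471/18432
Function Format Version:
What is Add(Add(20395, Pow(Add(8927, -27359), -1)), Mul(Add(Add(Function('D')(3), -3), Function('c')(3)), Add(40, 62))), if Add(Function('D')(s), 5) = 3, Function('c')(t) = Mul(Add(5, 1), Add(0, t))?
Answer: Rational(400361471, 18432) ≈ 21721.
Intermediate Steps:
Function('c')(t) = Mul(6, t)
Function('D')(s) = -2 (Function('D')(s) = Add(-5, 3) = -2)
Add(Add(20395, Pow(Add(8927, -27359), -1)), Mul(Add(Add(Function('D')(3), -3), Function('c')(3)), Add(40, 62))) = Add(Add(20395, Pow(Add(8927, -27359), -1)), Mul(Add(Add(-2, -3), Mul(6, 3)), Add(40, 62))) = Add(Add(20395, Pow(-18432, -1)), Mul(Add(-5, 18), 102)) = Add(Add(20395, Rational(-1, 18432)), Mul(13, 102)) = Add(Rational(375920639, 18432), 1326) = Rational(400361471, 18432)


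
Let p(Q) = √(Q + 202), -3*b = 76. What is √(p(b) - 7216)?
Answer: √(-64944 + 3*√1590)/3 ≈ 84.869*I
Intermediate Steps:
b = -76/3 (b = -⅓*76 = -76/3 ≈ -25.333)
p(Q) = √(202 + Q)
√(p(b) - 7216) = √(√(202 - 76/3) - 7216) = √(√(530/3) - 7216) = √(√1590/3 - 7216) = √(-7216 + √1590/3)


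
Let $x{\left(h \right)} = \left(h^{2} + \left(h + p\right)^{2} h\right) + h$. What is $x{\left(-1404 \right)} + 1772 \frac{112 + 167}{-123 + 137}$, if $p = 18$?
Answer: $- \frac{18865512810}{7} \approx -2.6951 \cdot 10^{9}$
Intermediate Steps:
$x{\left(h \right)} = h + h^{2} + h \left(18 + h\right)^{2}$ ($x{\left(h \right)} = \left(h^{2} + \left(h + 18\right)^{2} h\right) + h = \left(h^{2} + \left(18 + h\right)^{2} h\right) + h = \left(h^{2} + h \left(18 + h\right)^{2}\right) + h = h + h^{2} + h \left(18 + h\right)^{2}$)
$x{\left(-1404 \right)} + 1772 \frac{112 + 167}{-123 + 137} = - 1404 \left(1 - 1404 + \left(18 - 1404\right)^{2}\right) + 1772 \frac{112 + 167}{-123 + 137} = - 1404 \left(1 - 1404 + \left(-1386\right)^{2}\right) + 1772 \cdot \frac{279}{14} = - 1404 \left(1 - 1404 + 1920996\right) + 1772 \cdot 279 \cdot \frac{1}{14} = \left(-1404\right) 1919593 + 1772 \cdot \frac{279}{14} = -2695108572 + \frac{247194}{7} = - \frac{18865512810}{7}$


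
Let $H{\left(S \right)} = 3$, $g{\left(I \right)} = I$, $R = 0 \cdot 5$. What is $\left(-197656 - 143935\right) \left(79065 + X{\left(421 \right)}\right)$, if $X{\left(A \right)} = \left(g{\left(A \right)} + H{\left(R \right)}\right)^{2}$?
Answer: $-88417756031$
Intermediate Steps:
$R = 0$
$X{\left(A \right)} = \left(3 + A\right)^{2}$ ($X{\left(A \right)} = \left(A + 3\right)^{2} = \left(3 + A\right)^{2}$)
$\left(-197656 - 143935\right) \left(79065 + X{\left(421 \right)}\right) = \left(-197656 - 143935\right) \left(79065 + \left(3 + 421\right)^{2}\right) = - 341591 \left(79065 + 424^{2}\right) = - 341591 \left(79065 + 179776\right) = \left(-341591\right) 258841 = -88417756031$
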